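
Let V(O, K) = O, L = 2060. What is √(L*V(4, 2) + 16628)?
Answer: 2*√6217 ≈ 157.70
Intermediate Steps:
√(L*V(4, 2) + 16628) = √(2060*4 + 16628) = √(8240 + 16628) = √24868 = 2*√6217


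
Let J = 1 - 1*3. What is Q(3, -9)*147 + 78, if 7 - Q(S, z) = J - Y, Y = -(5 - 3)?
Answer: 1107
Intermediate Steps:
J = -2 (J = 1 - 3 = -2)
Y = -2 (Y = -1*2 = -2)
Q(S, z) = 7 (Q(S, z) = 7 - (-2 - 1*(-2)) = 7 - (-2 + 2) = 7 - 1*0 = 7 + 0 = 7)
Q(3, -9)*147 + 78 = 7*147 + 78 = 1029 + 78 = 1107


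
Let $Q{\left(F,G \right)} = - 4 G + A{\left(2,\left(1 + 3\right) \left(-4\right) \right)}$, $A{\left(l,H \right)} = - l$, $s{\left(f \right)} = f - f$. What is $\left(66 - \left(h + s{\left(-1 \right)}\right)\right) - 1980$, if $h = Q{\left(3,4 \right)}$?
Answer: $-1896$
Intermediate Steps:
$s{\left(f \right)} = 0$
$Q{\left(F,G \right)} = -2 - 4 G$ ($Q{\left(F,G \right)} = - 4 G - 2 = -2 - 4 G$)
$h = -18$ ($h = -2 - 16 = -18$)
$\left(66 - \left(h + s{\left(-1 \right)}\right)\right) - 1980 = \left(66 - \left(-18 + 0\right)\right) - 1980 = \left(66 - -18\right) - 1980 = \left(66 + 18\right) - 1980 = 84 - 1980 = -1896$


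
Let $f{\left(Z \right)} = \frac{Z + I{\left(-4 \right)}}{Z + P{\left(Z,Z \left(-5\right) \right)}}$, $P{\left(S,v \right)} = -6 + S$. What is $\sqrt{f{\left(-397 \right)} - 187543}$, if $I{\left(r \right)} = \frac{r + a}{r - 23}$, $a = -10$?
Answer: $\frac{i \sqrt{24305508570}}{360} \approx 433.06 i$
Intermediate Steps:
$I{\left(r \right)} = \frac{-10 + r}{-23 + r}$ ($I{\left(r \right)} = \frac{r - 10}{r - 23} = \frac{-10 + r}{-23 + r}$)
$f{\left(Z \right)} = \frac{\frac{14}{27} + Z}{-6 + 2 Z}$ ($f{\left(Z \right)} = \frac{Z + \frac{-10 - 4}{-23 - 4}}{Z + \left(-6 + Z\right)} = \frac{Z + \frac{1}{-27} \left(-14\right)}{-6 + 2 Z} = \frac{Z - - \frac{14}{27}}{-6 + 2 Z} = \frac{Z + \frac{14}{27}}{-6 + 2 Z} = \frac{\frac{14}{27} + Z}{-6 + 2 Z}$)
$\sqrt{f{\left(-397 \right)} - 187543} = \sqrt{\frac{14 + 27 \left(-397\right)}{54 \left(-3 - 397\right)} - 187543} = \sqrt{\frac{14 - 10719}{54 \left(-400\right)} - 187543} = \sqrt{\frac{1}{54} \left(- \frac{1}{400}\right) \left(-10705\right) - 187543} = \sqrt{\frac{2141}{4320} - 187543} = \sqrt{- \frac{810183619}{4320}} = \frac{i \sqrt{24305508570}}{360}$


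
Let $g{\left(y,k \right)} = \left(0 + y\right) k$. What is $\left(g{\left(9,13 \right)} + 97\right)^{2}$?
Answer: $45796$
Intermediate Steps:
$g{\left(y,k \right)} = k y$ ($g{\left(y,k \right)} = y k = k y$)
$\left(g{\left(9,13 \right)} + 97\right)^{2} = \left(13 \cdot 9 + 97\right)^{2} = \left(117 + 97\right)^{2} = 214^{2} = 45796$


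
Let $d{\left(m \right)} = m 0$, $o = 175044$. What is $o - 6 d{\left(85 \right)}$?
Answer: $175044$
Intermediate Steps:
$d{\left(m \right)} = 0$
$o - 6 d{\left(85 \right)} = 175044 - 0 = 175044 + 0 = 175044$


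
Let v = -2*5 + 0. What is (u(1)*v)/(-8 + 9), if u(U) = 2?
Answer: -20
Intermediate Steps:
v = -10 (v = -10 + 0 = -10)
(u(1)*v)/(-8 + 9) = (2*(-10))/(-8 + 9) = -20/1 = -20*1 = -20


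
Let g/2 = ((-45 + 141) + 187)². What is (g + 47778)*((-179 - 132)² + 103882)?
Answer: 41716597468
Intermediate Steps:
g = 160178 (g = 2*((-45 + 141) + 187)² = 2*(96 + 187)² = 2*283² = 2*80089 = 160178)
(g + 47778)*((-179 - 132)² + 103882) = (160178 + 47778)*((-179 - 132)² + 103882) = 207956*((-311)² + 103882) = 207956*(96721 + 103882) = 207956*200603 = 41716597468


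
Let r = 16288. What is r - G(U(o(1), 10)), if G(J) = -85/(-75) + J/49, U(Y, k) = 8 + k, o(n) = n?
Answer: 11970577/735 ≈ 16287.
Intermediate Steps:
G(J) = 17/15 + J/49 (G(J) = -85*(-1/75) + J*(1/49) = 17/15 + J/49)
r - G(U(o(1), 10)) = 16288 - (17/15 + (8 + 10)/49) = 16288 - (17/15 + (1/49)*18) = 16288 - (17/15 + 18/49) = 16288 - 1*1103/735 = 16288 - 1103/735 = 11970577/735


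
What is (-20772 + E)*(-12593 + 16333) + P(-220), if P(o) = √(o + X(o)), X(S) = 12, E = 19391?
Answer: -5164940 + 4*I*√13 ≈ -5.1649e+6 + 14.422*I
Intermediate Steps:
P(o) = √(12 + o) (P(o) = √(o + 12) = √(12 + o))
(-20772 + E)*(-12593 + 16333) + P(-220) = (-20772 + 19391)*(-12593 + 16333) + √(12 - 220) = -1381*3740 + √(-208) = -5164940 + 4*I*√13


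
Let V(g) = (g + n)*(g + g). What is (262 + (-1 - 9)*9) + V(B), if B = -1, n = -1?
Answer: 176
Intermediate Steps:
V(g) = 2*g*(-1 + g) (V(g) = (g - 1)*(g + g) = (-1 + g)*(2*g) = 2*g*(-1 + g))
(262 + (-1 - 9)*9) + V(B) = (262 + (-1 - 9)*9) + 2*(-1)*(-1 - 1) = (262 - 10*9) + 2*(-1)*(-2) = (262 - 90) + 4 = 172 + 4 = 176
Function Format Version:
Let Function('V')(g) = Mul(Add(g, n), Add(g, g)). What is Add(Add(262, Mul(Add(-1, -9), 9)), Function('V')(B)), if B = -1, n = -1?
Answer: 176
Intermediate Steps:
Function('V')(g) = Mul(2, g, Add(-1, g)) (Function('V')(g) = Mul(Add(g, -1), Add(g, g)) = Mul(Add(-1, g), Mul(2, g)) = Mul(2, g, Add(-1, g)))
Add(Add(262, Mul(Add(-1, -9), 9)), Function('V')(B)) = Add(Add(262, Mul(Add(-1, -9), 9)), Mul(2, -1, Add(-1, -1))) = Add(Add(262, Mul(-10, 9)), Mul(2, -1, -2)) = Add(Add(262, -90), 4) = Add(172, 4) = 176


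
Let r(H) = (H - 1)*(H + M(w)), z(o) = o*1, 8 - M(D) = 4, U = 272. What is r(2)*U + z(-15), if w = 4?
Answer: 1617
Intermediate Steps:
M(D) = 4 (M(D) = 8 - 1*4 = 8 - 4 = 4)
z(o) = o
r(H) = (-1 + H)*(4 + H) (r(H) = (H - 1)*(H + 4) = (-1 + H)*(4 + H))
r(2)*U + z(-15) = (-4 + 2**2 + 3*2)*272 - 15 = (-4 + 4 + 6)*272 - 15 = 6*272 - 15 = 1632 - 15 = 1617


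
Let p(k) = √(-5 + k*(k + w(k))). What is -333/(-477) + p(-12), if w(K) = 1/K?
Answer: 37/53 + 2*√35 ≈ 12.530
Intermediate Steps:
p(k) = √(-5 + k*(k + 1/k))
-333/(-477) + p(-12) = -333/(-477) + √(-4 + (-12)²) = -333*(-1/477) + √(-4 + 144) = 37/53 + √140 = 37/53 + 2*√35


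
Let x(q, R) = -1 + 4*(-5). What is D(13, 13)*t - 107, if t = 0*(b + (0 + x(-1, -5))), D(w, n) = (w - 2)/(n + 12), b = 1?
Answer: -107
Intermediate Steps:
x(q, R) = -21 (x(q, R) = -1 - 20 = -21)
D(w, n) = (-2 + w)/(12 + n)
t = 0 (t = 0*(1 + (0 - 21)) = 0*(1 - 21) = 0*(-20) = 0)
D(13, 13)*t - 107 = ((-2 + 13)/(12 + 13))*0 - 107 = (11/25)*0 - 107 = 0 - 107 = -107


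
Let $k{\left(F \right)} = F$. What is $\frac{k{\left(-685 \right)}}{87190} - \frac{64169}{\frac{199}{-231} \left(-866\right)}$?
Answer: $- \frac{64626940960}{751290073} \approx -86.021$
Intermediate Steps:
$\frac{k{\left(-685 \right)}}{87190} - \frac{64169}{\frac{199}{-231} \left(-866\right)} = - \frac{685}{87190} - \frac{64169}{\frac{199}{-231} \left(-866\right)} = \left(-685\right) \frac{1}{87190} - \frac{64169}{199 \left(- \frac{1}{231}\right) \left(-866\right)} = - \frac{137}{17438} - \frac{64169}{\left(- \frac{199}{231}\right) \left(-866\right)} = - \frac{137}{17438} - \frac{64169}{\frac{172334}{231}} = - \frac{137}{17438} - \frac{14823039}{172334} = - \frac{64626940960}{751290073}$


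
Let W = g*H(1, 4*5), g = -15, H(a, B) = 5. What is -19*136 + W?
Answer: -2659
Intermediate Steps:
W = -75 (W = -15*5 = -75)
-19*136 + W = -19*136 - 75 = -2584 - 75 = -2659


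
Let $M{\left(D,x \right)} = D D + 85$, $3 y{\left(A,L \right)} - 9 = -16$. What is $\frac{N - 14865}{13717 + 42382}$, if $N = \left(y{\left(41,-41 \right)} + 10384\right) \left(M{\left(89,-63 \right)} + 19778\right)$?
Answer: $\frac{865288085}{168297} \approx 5141.4$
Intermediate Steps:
$y{\left(A,L \right)} = - \frac{7}{3}$ ($y{\left(A,L \right)} = 3 + \frac{1}{3} \left(-16\right) = 3 - \frac{16}{3} = - \frac{7}{3}$)
$M{\left(D,x \right)} = 85 + D^{2}$ ($M{\left(D,x \right)} = D^{2} + 85 = 85 + D^{2}$)
$N = \frac{865332680}{3}$ ($N = \left(- \frac{7}{3} + 10384\right) \left(\left(85 + 89^{2}\right) + 19778\right) = \frac{31145 \left(\left(85 + 7921\right) + 19778\right)}{3} = \frac{31145 \left(8006 + 19778\right)}{3} = \frac{31145}{3} \cdot 27784 = \frac{865332680}{3} \approx 2.8844 \cdot 10^{8}$)
$\frac{N - 14865}{13717 + 42382} = \frac{\frac{865332680}{3} - 14865}{13717 + 42382} = \frac{865288085}{3 \cdot 56099} = \frac{865288085}{3} \cdot \frac{1}{56099} = \frac{865288085}{168297}$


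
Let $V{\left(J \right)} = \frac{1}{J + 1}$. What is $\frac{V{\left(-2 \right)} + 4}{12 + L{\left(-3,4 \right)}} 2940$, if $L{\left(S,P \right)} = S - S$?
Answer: $735$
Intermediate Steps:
$L{\left(S,P \right)} = 0$
$V{\left(J \right)} = \frac{1}{1 + J}$
$\frac{V{\left(-2 \right)} + 4}{12 + L{\left(-3,4 \right)}} 2940 = \frac{\frac{1}{1 - 2} + 4}{12 + 0} \cdot 2940 = \frac{\frac{1}{-1} + 4}{12} \cdot 2940 = \left(-1 + 4\right) \frac{1}{12} \cdot 2940 = 3 \cdot \frac{1}{12} \cdot 2940 = \frac{1}{4} \cdot 2940 = 735$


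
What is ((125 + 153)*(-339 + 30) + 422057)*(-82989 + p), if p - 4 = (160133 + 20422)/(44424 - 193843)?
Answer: -4168226622741850/149419 ≈ -2.7896e+10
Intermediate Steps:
p = 417121/149419 (p = 4 + (160133 + 20422)/(44424 - 193843) = 4 + 180555/(-149419) = 4 + 180555*(-1/149419) = 4 - 180555/149419 = 417121/149419 ≈ 2.7916)
((125 + 153)*(-339 + 30) + 422057)*(-82989 + p) = ((125 + 153)*(-339 + 30) + 422057)*(-82989 + 417121/149419) = (278*(-309) + 422057)*(-12399716270/149419) = (-85902 + 422057)*(-12399716270/149419) = 336155*(-12399716270/149419) = -4168226622741850/149419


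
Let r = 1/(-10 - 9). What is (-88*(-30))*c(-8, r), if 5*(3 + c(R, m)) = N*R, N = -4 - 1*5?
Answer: 30096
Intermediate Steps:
N = -9 (N = -4 - 5 = -9)
r = -1/19 (r = 1/(-19) = -1/19 ≈ -0.052632)
c(R, m) = -3 - 9*R/5 (c(R, m) = -3 + (-9*R)/5 = -3 - 9*R/5)
(-88*(-30))*c(-8, r) = (-88*(-30))*(-3 - 9/5*(-8)) = 2640*(-3 + 72/5) = 2640*(57/5) = 30096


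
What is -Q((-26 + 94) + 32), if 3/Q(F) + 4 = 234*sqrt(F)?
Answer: -3/2336 ≈ -0.0012842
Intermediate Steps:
Q(F) = 3/(-4 + 234*sqrt(F))
-Q((-26 + 94) + 32) = -3/(2*(-2 + 117*sqrt((-26 + 94) + 32))) = -3/(2*(-2 + 117*sqrt(68 + 32))) = -3/(2*(-2 + 117*sqrt(100))) = -3/(2*(-2 + 117*10)) = -3/(2*(-2 + 1170)) = -3/(2*1168) = -1*3/2336 = -3/2336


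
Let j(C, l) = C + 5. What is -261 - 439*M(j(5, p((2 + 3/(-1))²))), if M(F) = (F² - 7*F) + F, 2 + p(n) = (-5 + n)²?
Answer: -17821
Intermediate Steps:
p(n) = -2 + (-5 + n)²
j(C, l) = 5 + C
M(F) = F² - 6*F
-261 - 439*M(j(5, p((2 + 3/(-1))²))) = -261 - 439*(5 + 5)*(-6 + (5 + 5)) = -261 - 4390*(-6 + 10) = -261 - 4390*4 = -261 - 439*40 = -261 - 17560 = -17821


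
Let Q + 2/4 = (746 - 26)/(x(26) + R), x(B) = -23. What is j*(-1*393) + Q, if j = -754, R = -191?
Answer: 63412081/214 ≈ 2.9632e+5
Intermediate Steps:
Q = -827/214 (Q = -1/2 + (746 - 26)/(-23 - 191) = -1/2 + 720/(-214) = -1/2 + 720*(-1/214) = -1/2 - 360/107 = -827/214 ≈ -3.8645)
j*(-1*393) + Q = -(-754)*393 - 827/214 = -754*(-393) - 827/214 = 296322 - 827/214 = 63412081/214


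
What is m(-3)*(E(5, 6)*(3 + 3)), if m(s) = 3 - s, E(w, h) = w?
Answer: 180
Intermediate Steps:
m(-3)*(E(5, 6)*(3 + 3)) = (3 - 1*(-3))*(5*(3 + 3)) = (3 + 3)*(5*6) = 6*30 = 180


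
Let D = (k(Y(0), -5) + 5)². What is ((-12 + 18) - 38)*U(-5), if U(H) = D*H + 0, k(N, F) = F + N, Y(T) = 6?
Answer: 5760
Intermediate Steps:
D = 36 (D = ((-5 + 6) + 5)² = (1 + 5)² = 6² = 36)
U(H) = 36*H (U(H) = 36*H + 0 = 36*H)
((-12 + 18) - 38)*U(-5) = ((-12 + 18) - 38)*(36*(-5)) = (6 - 38)*(-180) = -32*(-180) = 5760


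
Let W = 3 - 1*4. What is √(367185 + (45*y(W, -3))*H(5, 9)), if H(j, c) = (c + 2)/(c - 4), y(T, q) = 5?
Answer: 8*√5745 ≈ 606.37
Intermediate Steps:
W = -1 (W = 3 - 4 = -1)
H(j, c) = (2 + c)/(-4 + c)
√(367185 + (45*y(W, -3))*H(5, 9)) = √(367185 + (45*5)*((2 + 9)/(-4 + 9))) = √(367185 + 225*(11/5)) = √(367185 + 495) = √367680 = 8*√5745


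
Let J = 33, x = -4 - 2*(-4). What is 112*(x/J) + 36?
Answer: 1636/33 ≈ 49.576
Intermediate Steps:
x = 4 (x = -4 + 8 = 4)
112*(x/J) + 36 = 112*(4/33) + 36 = 448/33 + 36 = 1636/33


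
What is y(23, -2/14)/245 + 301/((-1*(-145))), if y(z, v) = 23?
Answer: 15416/7105 ≈ 2.1697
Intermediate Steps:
y(23, -2/14)/245 + 301/((-1*(-145))) = 23/245 + 301/((-1*(-145))) = 23*(1/245) + 301/145 = 23/245 + 301*(1/145) = 23/245 + 301/145 = 15416/7105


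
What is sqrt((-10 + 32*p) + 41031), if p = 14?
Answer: sqrt(41469) ≈ 203.64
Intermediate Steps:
sqrt((-10 + 32*p) + 41031) = sqrt((-10 + 32*14) + 41031) = sqrt((-10 + 448) + 41031) = sqrt(438 + 41031) = sqrt(41469)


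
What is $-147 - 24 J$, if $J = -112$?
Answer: $2541$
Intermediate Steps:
$-147 - 24 J = -147 - -2688 = -147 + 2688 = 2541$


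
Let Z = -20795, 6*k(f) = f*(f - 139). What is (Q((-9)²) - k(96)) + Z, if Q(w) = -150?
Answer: -20257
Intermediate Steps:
k(f) = f*(-139 + f)/6 (k(f) = (f*(f - 139))/6 = (f*(-139 + f))/6 = f*(-139 + f)/6)
(Q((-9)²) - k(96)) + Z = (-150 - 96*(-139 + 96)/6) - 20795 = (-150 - 96*(-43)/6) - 20795 = (-150 - 1*(-688)) - 20795 = (-150 + 688) - 20795 = 538 - 20795 = -20257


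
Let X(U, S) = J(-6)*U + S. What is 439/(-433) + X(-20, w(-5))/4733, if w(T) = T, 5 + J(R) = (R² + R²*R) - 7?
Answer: -417232/2049389 ≈ -0.20359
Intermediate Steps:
J(R) = -12 + R² + R³ (J(R) = -5 + ((R² + R²*R) - 7) = -5 + ((R² + R³) - 7) = -5 + (-7 + R² + R³) = -12 + R² + R³)
X(U, S) = S - 192*U (X(U, S) = (-12 + (-6)² + (-6)³)*U + S = (-12 + 36 - 216)*U + S = -192*U + S = S - 192*U)
439/(-433) + X(-20, w(-5))/4733 = 439/(-433) + (-5 - 192*(-20))/4733 = 439*(-1/433) + (-5 + 3840)*(1/4733) = -439/433 + 3835*(1/4733) = -439/433 + 3835/4733 = -417232/2049389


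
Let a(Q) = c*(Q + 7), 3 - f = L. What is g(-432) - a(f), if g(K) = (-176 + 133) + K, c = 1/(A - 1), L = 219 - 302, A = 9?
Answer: -3893/8 ≈ -486.63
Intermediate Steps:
L = -83
c = ⅛ (c = 1/(9 - 1) = 1/8 = ⅛ ≈ 0.12500)
f = 86 (f = 3 - 1*(-83) = 3 + 83 = 86)
a(Q) = 7/8 + Q/8 (a(Q) = (Q + 7)/8 = (7 + Q)/8 = 7/8 + Q/8)
g(K) = -43 + K
g(-432) - a(f) = (-43 - 432) - (7/8 + (⅛)*86) = -475 - (7/8 + 43/4) = -475 - 1*93/8 = -475 - 93/8 = -3893/8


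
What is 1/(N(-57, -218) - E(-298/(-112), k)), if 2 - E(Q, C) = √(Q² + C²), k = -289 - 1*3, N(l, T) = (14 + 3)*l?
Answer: -3045056/2689339271 - 56*√267410105/2689339271 ≈ -0.0014728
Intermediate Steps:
N(l, T) = 17*l
k = -292 (k = -289 - 3 = -292)
E(Q, C) = 2 - √(C² + Q²) (E(Q, C) = 2 - √(Q² + C²) = 2 - √(C² + Q²))
1/(N(-57, -218) - E(-298/(-112), k)) = 1/(17*(-57) - (2 - √((-292)² + (-298/(-112))²))) = 1/(-969 - (2 - √(85264 + (-298*(-1/112))²))) = 1/(-969 - (2 - √(85264 + (149/56)²))) = 1/(-969 - (2 - √(85264 + 22201/3136))) = 1/(-969 - (2 - √(267410105/3136))) = 1/(-969 - (2 - √267410105/56)) = 1/(-969 + (-2 + √267410105/56)) = 1/(-971 + √267410105/56)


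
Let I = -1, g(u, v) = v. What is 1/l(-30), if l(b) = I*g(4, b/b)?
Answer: -1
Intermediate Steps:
l(b) = -1 (l(b) = -b/b = -1*1 = -1)
1/l(-30) = 1/(-1) = -1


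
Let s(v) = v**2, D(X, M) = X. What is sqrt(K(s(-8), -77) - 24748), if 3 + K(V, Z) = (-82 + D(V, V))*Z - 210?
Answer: 5*I*sqrt(943) ≈ 153.54*I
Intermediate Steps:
K(V, Z) = -213 + Z*(-82 + V) (K(V, Z) = -3 + ((-82 + V)*Z - 210) = -3 + (Z*(-82 + V) - 210) = -3 + (-210 + Z*(-82 + V)) = -213 + Z*(-82 + V))
sqrt(K(s(-8), -77) - 24748) = sqrt((-213 - 82*(-77) + (-8)**2*(-77)) - 24748) = sqrt((-213 + 6314 + 64*(-77)) - 24748) = sqrt((-213 + 6314 - 4928) - 24748) = sqrt(1173 - 24748) = sqrt(-23575) = 5*I*sqrt(943)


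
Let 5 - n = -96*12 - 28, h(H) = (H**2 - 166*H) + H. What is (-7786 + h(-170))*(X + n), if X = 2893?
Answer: 200490792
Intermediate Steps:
h(H) = H**2 - 165*H
n = 1185 (n = 5 - (-96*12 - 28) = 5 - (-1152 - 28) = 5 - 1*(-1180) = 5 + 1180 = 1185)
(-7786 + h(-170))*(X + n) = (-7786 - 170*(-165 - 170))*(2893 + 1185) = (-7786 - 170*(-335))*4078 = (-7786 + 56950)*4078 = 49164*4078 = 200490792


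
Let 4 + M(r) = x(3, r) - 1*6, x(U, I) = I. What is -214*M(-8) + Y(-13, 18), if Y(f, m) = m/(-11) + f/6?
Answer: 253981/66 ≈ 3848.2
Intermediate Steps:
Y(f, m) = -m/11 + f/6 (Y(f, m) = m*(-1/11) + f*(⅙) = -m/11 + f/6)
M(r) = -10 + r (M(r) = -4 + (r - 1*6) = -4 + (r - 6) = -4 + (-6 + r) = -10 + r)
-214*M(-8) + Y(-13, 18) = -214*(-10 - 8) + (-1/11*18 + (⅙)*(-13)) = -214*(-18) + (-18/11 - 13/6) = 3852 - 251/66 = 253981/66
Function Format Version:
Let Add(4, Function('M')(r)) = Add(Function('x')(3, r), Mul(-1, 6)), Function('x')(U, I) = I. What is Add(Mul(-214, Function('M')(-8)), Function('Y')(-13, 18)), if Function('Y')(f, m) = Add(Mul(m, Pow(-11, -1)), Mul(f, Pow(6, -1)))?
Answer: Rational(253981, 66) ≈ 3848.2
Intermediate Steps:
Function('Y')(f, m) = Add(Mul(Rational(-1, 11), m), Mul(Rational(1, 6), f)) (Function('Y')(f, m) = Add(Mul(m, Rational(-1, 11)), Mul(f, Rational(1, 6))) = Add(Mul(Rational(-1, 11), m), Mul(Rational(1, 6), f)))
Function('M')(r) = Add(-10, r) (Function('M')(r) = Add(-4, Add(r, Mul(-1, 6))) = Add(-4, Add(r, -6)) = Add(-4, Add(-6, r)) = Add(-10, r))
Add(Mul(-214, Function('M')(-8)), Function('Y')(-13, 18)) = Add(Mul(-214, Add(-10, -8)), Add(Mul(Rational(-1, 11), 18), Mul(Rational(1, 6), -13))) = Add(Mul(-214, -18), Add(Rational(-18, 11), Rational(-13, 6))) = Add(3852, Rational(-251, 66)) = Rational(253981, 66)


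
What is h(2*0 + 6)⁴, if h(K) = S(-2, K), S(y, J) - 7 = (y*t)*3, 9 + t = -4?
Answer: 52200625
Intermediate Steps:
t = -13 (t = -9 - 4 = -13)
S(y, J) = 7 - 39*y (S(y, J) = 7 + (y*(-13))*3 = 7 - 13*y*3 = 7 - 39*y)
h(K) = 85 (h(K) = 7 - 39*(-2) = 7 + 78 = 85)
h(2*0 + 6)⁴ = 85⁴ = 52200625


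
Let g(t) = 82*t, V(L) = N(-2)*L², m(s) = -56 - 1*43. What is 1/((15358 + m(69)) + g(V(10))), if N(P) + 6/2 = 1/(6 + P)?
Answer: -1/7291 ≈ -0.00013716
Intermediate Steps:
N(P) = -3 + 1/(6 + P)
m(s) = -99 (m(s) = -56 - 43 = -99)
V(L) = -11*L²/4 (V(L) = ((-17 - 3*(-2))/(6 - 2))*L² = ((-17 + 6)/4)*L² = ((¼)*(-11))*L² = -11*L²/4)
1/((15358 + m(69)) + g(V(10))) = 1/((15358 - 99) + 82*(-11/4*10²)) = 1/(15259 + 82*(-11/4*100)) = 1/(15259 + 82*(-275)) = 1/(15259 - 22550) = 1/(-7291) = -1/7291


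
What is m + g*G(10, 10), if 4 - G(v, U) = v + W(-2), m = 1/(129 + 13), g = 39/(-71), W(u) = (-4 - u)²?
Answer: 11/2 ≈ 5.5000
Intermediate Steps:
g = -39/71 (g = 39*(-1/71) = -39/71 ≈ -0.54930)
m = 1/142 ≈ 0.0070423
G(v, U) = -v (G(v, U) = 4 - (v + (4 - 2)²) = 4 - (v + 2²) = 4 - (v + 4) = 4 - (4 + v) = 4 + (-4 - v) = -v)
m + g*G(10, 10) = 1/142 - (-39)*10/71 = 1/142 - 39/71*(-10) = 1/142 + 390/71 = 11/2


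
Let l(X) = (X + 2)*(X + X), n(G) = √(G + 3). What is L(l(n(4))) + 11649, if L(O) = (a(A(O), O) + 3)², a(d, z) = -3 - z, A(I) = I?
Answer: 11957 + 112*√7 ≈ 12253.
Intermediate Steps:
n(G) = √(3 + G)
l(X) = 2*X*(2 + X) (l(X) = (2 + X)*(2*X) = 2*X*(2 + X))
L(O) = O² (L(O) = ((-3 - O) + 3)² = (-O)² = O²)
L(l(n(4))) + 11649 = (2*√(3 + 4)*(2 + √(3 + 4)))² + 11649 = (2*√7*(2 + √7))² + 11649 = 28*(2 + √7)² + 11649 = 11649 + 28*(2 + √7)²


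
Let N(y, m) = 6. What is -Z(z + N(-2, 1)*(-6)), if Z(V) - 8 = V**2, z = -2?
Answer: -1452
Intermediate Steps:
Z(V) = 8 + V**2
-Z(z + N(-2, 1)*(-6)) = -(8 + (-2 + 6*(-6))**2) = -(8 + (-2 - 36)**2) = -(8 + (-38)**2) = -(8 + 1444) = -1*1452 = -1452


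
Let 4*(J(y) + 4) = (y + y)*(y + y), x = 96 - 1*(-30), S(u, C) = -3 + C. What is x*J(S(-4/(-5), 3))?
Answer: -504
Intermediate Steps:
x = 126 (x = 96 + 30 = 126)
J(y) = -4 + y² (J(y) = -4 + ((y + y)*(y + y))/4 = -4 + ((2*y)*(2*y))/4 = -4 + (4*y²)/4 = -4 + y²)
x*J(S(-4/(-5), 3)) = 126*(-4 + (-3 + 3)²) = 126*(-4 + 0²) = 126*(-4 + 0) = 126*(-4) = -504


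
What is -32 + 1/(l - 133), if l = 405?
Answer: -8703/272 ≈ -31.996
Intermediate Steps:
-32 + 1/(l - 133) = -32 + 1/(405 - 133) = -32 + 1/272 = -8703/272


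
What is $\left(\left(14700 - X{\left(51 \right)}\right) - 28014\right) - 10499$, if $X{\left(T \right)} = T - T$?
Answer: $-23813$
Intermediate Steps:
$X{\left(T \right)} = 0$
$\left(\left(14700 - X{\left(51 \right)}\right) - 28014\right) - 10499 = \left(\left(14700 - 0\right) - 28014\right) - 10499 = \left(\left(14700 + 0\right) - 28014\right) - 10499 = \left(14700 - 28014\right) - 10499 = -13314 - 10499 = -23813$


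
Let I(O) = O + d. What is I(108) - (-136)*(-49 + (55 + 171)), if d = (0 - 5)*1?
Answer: 24175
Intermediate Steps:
d = -5 (d = -5*1 = -5)
I(O) = -5 + O (I(O) = O - 5 = -5 + O)
I(108) - (-136)*(-49 + (55 + 171)) = (-5 + 108) - (-136)*(-49 + (55 + 171)) = 103 - (-136)*(-49 + 226) = 103 - (-136)*177 = 103 - 1*(-24072) = 103 + 24072 = 24175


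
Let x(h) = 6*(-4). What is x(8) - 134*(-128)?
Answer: 17128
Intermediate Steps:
x(h) = -24
x(8) - 134*(-128) = -24 - 134*(-128) = -24 + 17152 = 17128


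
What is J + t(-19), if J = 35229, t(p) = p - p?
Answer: 35229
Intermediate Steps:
t(p) = 0
J + t(-19) = 35229 + 0 = 35229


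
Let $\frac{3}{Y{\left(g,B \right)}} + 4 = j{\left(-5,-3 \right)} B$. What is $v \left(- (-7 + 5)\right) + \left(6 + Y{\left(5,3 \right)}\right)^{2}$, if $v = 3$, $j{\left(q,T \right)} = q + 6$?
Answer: $15$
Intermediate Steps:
$j{\left(q,T \right)} = 6 + q$
$Y{\left(g,B \right)} = \frac{3}{-4 + B}$ ($Y{\left(g,B \right)} = \frac{3}{-4 + \left(6 - 5\right) B} = \frac{3}{-4 + 1 B} = \frac{3}{-4 + B}$)
$v \left(- (-7 + 5)\right) + \left(6 + Y{\left(5,3 \right)}\right)^{2} = 3 \left(- (-7 + 5)\right) + \left(6 + \frac{3}{-4 + 3}\right)^{2} = 3 \left(\left(-1\right) \left(-2\right)\right) + \left(6 + \frac{3}{-1}\right)^{2} = 3 \cdot 2 + \left(6 + 3 \left(-1\right)\right)^{2} = 6 + \left(6 - 3\right)^{2} = 6 + 3^{2} = 6 + 9 = 15$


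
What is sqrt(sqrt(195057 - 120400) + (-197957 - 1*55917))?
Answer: sqrt(-253874 + 11*sqrt(617)) ≈ 503.59*I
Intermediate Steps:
sqrt(sqrt(195057 - 120400) + (-197957 - 1*55917)) = sqrt(sqrt(74657) + (-197957 - 55917)) = sqrt(11*sqrt(617) - 253874) = sqrt(-253874 + 11*sqrt(617))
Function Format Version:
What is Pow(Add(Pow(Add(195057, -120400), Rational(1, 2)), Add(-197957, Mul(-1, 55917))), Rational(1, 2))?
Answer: Pow(Add(-253874, Mul(11, Pow(617, Rational(1, 2)))), Rational(1, 2)) ≈ Mul(503.59, I)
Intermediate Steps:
Pow(Add(Pow(Add(195057, -120400), Rational(1, 2)), Add(-197957, Mul(-1, 55917))), Rational(1, 2)) = Pow(Add(Pow(74657, Rational(1, 2)), Add(-197957, -55917)), Rational(1, 2)) = Pow(Add(Mul(11, Pow(617, Rational(1, 2))), -253874), Rational(1, 2)) = Pow(Add(-253874, Mul(11, Pow(617, Rational(1, 2)))), Rational(1, 2))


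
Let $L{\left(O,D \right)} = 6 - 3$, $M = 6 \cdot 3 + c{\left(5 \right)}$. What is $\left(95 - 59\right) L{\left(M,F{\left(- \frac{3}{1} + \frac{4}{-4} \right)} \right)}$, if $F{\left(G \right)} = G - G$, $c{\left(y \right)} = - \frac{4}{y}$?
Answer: $108$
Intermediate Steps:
$M = \frac{86}{5}$ ($M = 6 \cdot 3 - \frac{4}{5} = 18 - \frac{4}{5} = \frac{86}{5} \approx 17.2$)
$F{\left(G \right)} = 0$
$L{\left(O,D \right)} = 3$
$\left(95 - 59\right) L{\left(M,F{\left(- \frac{3}{1} + \frac{4}{-4} \right)} \right)} = \left(95 - 59\right) 3 = 36 \cdot 3 = 108$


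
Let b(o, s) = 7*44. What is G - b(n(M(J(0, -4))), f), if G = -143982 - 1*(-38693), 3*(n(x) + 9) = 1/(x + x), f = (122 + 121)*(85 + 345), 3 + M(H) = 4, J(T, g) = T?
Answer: -105597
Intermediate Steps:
M(H) = 1 (M(H) = -3 + 4 = 1)
f = 104490 (f = 243*430 = 104490)
n(x) = -9 + 1/(6*x) (n(x) = -9 + 1/(3*(x + x)) = -9 + 1/(3*((2*x))) = -9 + (1/(2*x))/3 = -9 + 1/(6*x))
b(o, s) = 308
G = -105289 (G = -143982 + 38693 = -105289)
G - b(n(M(J(0, -4))), f) = -105289 - 1*308 = -105289 - 308 = -105597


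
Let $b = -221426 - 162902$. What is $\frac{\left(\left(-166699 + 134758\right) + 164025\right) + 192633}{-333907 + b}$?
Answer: $- \frac{324717}{718235} \approx -0.4521$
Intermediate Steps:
$b = -384328$ ($b = -221426 - 162902 = -384328$)
$\frac{\left(\left(-166699 + 134758\right) + 164025\right) + 192633}{-333907 + b} = \frac{\left(\left(-166699 + 134758\right) + 164025\right) + 192633}{-333907 - 384328} = \frac{\left(-31941 + 164025\right) + 192633}{-718235} = \left(132084 + 192633\right) \left(- \frac{1}{718235}\right) = 324717 \left(- \frac{1}{718235}\right) = - \frac{324717}{718235}$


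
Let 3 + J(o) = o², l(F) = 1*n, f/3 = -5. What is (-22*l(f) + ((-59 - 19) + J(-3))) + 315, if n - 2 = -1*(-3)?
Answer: 133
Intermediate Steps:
f = -15 (f = 3*(-5) = -15)
n = 5 (n = 2 - 1*(-3) = 2 + 3 = 5)
l(F) = 5 (l(F) = 1*5 = 5)
J(o) = -3 + o²
(-22*l(f) + ((-59 - 19) + J(-3))) + 315 = (-22*5 + ((-59 - 19) + (-3 + (-3)²))) + 315 = (-110 + (-78 + (-3 + 9))) + 315 = (-110 + (-78 + 6)) + 315 = (-110 - 72) + 315 = -182 + 315 = 133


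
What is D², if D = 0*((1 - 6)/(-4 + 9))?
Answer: 0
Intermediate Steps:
D = 0 (D = 0*(-5/5) = 0*(-5*⅕) = 0*(-1) = 0)
D² = 0² = 0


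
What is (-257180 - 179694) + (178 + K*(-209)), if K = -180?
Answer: -399076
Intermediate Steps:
(-257180 - 179694) + (178 + K*(-209)) = (-257180 - 179694) + (178 - 180*(-209)) = -436874 + (178 + 37620) = -436874 + 37798 = -399076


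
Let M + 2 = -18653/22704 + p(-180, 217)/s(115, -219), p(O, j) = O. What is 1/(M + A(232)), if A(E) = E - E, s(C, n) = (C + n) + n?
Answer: -7333392/16604983 ≈ -0.44164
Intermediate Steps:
s(C, n) = C + 2*n
A(E) = 0
M = -16604983/7333392 (M = -2 + (-18653/22704 - 180/(115 + 2*(-219))) = -2 + (-18653*1/22704 - 180/(115 - 438)) = -2 + (-18653/22704 - 180/(-323)) = -2 + (-18653/22704 - 180*(-1/323)) = -2 + (-18653/22704 + 180/323) = -2 - 1938199/7333392 = -16604983/7333392 ≈ -2.2643)
1/(M + A(232)) = 1/(-16604983/7333392 + 0) = 1/(-16604983/7333392) = -7333392/16604983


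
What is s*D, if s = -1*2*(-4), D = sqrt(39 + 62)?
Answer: 8*sqrt(101) ≈ 80.399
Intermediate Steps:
D = sqrt(101) ≈ 10.050
s = 8 (s = -2*(-4) = 8)
s*D = 8*sqrt(101)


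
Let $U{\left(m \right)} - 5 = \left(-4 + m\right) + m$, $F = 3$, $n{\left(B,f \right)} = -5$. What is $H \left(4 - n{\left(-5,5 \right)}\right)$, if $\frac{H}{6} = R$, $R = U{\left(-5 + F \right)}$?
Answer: $-162$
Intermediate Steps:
$U{\left(m \right)} = 1 + 2 m$ ($U{\left(m \right)} = 5 + \left(\left(-4 + m\right) + m\right) = 5 + \left(-4 + 2 m\right) = 1 + 2 m$)
$R = -3$ ($R = 1 + 2 \left(-5 + 3\right) = 1 + 2 \left(-2\right) = 1 - 4 = -3$)
$H = -18$ ($H = 6 \left(-3\right) = -18$)
$H \left(4 - n{\left(-5,5 \right)}\right) = - 18 \left(4 - -5\right) = - 18 \left(4 + 5\right) = \left(-18\right) 9 = -162$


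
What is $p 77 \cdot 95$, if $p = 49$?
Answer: $358435$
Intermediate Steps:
$p 77 \cdot 95 = 49 \cdot 77 \cdot 95 = 3773 \cdot 95 = 358435$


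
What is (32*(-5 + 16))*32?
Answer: 11264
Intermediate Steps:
(32*(-5 + 16))*32 = (32*11)*32 = 352*32 = 11264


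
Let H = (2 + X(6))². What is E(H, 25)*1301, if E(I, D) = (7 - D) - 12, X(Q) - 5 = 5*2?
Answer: -39030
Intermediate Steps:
X(Q) = 15 (X(Q) = 5 + 5*2 = 5 + 10 = 15)
H = 289 (H = (2 + 15)² = 17² = 289)
E(I, D) = -5 - D
E(H, 25)*1301 = (-5 - 1*25)*1301 = (-5 - 25)*1301 = -30*1301 = -39030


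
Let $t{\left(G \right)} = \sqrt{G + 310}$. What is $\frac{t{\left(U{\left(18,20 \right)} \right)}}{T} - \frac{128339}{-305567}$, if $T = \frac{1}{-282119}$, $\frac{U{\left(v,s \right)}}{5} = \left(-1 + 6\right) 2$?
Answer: $\frac{128339}{305567} - 1692714 \sqrt{10} \approx -5.3528 \cdot 10^{6}$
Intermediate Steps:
$U{\left(v,s \right)} = 50$ ($U{\left(v,s \right)} = 5 \left(-1 + 6\right) 2 = 5 \cdot 5 \cdot 2 = 5 \cdot 10 = 50$)
$T = - \frac{1}{282119} \approx -3.5446 \cdot 10^{-6}$
$t{\left(G \right)} = \sqrt{310 + G}$
$\frac{t{\left(U{\left(18,20 \right)} \right)}}{T} - \frac{128339}{-305567} = \frac{\sqrt{310 + 50}}{- \frac{1}{282119}} - \frac{128339}{-305567} = \sqrt{360} \left(-282119\right) - - \frac{128339}{305567} = 6 \sqrt{10} \left(-282119\right) + \frac{128339}{305567} = - 1692714 \sqrt{10} + \frac{128339}{305567} = \frac{128339}{305567} - 1692714 \sqrt{10}$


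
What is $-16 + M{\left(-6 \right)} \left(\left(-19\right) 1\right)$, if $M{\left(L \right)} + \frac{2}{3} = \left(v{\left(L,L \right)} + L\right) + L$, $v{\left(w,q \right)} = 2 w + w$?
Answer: $\frac{1700}{3} \approx 566.67$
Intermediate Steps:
$v{\left(w,q \right)} = 3 w$
$M{\left(L \right)} = - \frac{2}{3} + 5 L$ ($M{\left(L \right)} = - \frac{2}{3} + \left(\left(3 L + L\right) + L\right) = - \frac{2}{3} + \left(4 L + L\right) = - \frac{2}{3} + 5 L$)
$-16 + M{\left(-6 \right)} \left(\left(-19\right) 1\right) = -16 + \left(- \frac{2}{3} + 5 \left(-6\right)\right) \left(\left(-19\right) 1\right) = -16 + \left(- \frac{2}{3} - 30\right) \left(-19\right) = -16 - - \frac{1748}{3} = -16 + \frac{1748}{3} = \frac{1700}{3}$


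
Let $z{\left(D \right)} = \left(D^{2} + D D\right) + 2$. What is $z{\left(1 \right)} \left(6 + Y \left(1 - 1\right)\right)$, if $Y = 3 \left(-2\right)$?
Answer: $24$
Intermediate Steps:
$Y = -6$
$z{\left(D \right)} = 2 + 2 D^{2}$ ($z{\left(D \right)} = \left(D^{2} + D^{2}\right) + 2 = 2 D^{2} + 2 = 2 + 2 D^{2}$)
$z{\left(1 \right)} \left(6 + Y \left(1 - 1\right)\right) = \left(2 + 2 \cdot 1^{2}\right) \left(6 - 6 \left(1 - 1\right)\right) = \left(2 + 2 \cdot 1\right) \left(6 - 6 \left(1 - 1\right)\right) = \left(2 + 2\right) \left(6 - 0\right) = 4 \left(6 + 0\right) = 4 \cdot 6 = 24$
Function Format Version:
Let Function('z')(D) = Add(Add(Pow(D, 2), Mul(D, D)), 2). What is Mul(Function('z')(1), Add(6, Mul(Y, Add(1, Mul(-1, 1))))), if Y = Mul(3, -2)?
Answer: 24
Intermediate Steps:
Y = -6
Function('z')(D) = Add(2, Mul(2, Pow(D, 2))) (Function('z')(D) = Add(Add(Pow(D, 2), Pow(D, 2)), 2) = Add(Mul(2, Pow(D, 2)), 2) = Add(2, Mul(2, Pow(D, 2))))
Mul(Function('z')(1), Add(6, Mul(Y, Add(1, Mul(-1, 1))))) = Mul(Add(2, Mul(2, Pow(1, 2))), Add(6, Mul(-6, Add(1, Mul(-1, 1))))) = Mul(Add(2, Mul(2, 1)), Add(6, Mul(-6, Add(1, -1)))) = Mul(Add(2, 2), Add(6, Mul(-6, 0))) = Mul(4, Add(6, 0)) = Mul(4, 6) = 24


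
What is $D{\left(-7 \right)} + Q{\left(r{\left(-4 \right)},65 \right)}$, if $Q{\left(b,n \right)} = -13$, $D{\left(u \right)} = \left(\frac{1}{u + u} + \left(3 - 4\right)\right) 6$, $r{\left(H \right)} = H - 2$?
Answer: $- \frac{136}{7} \approx -19.429$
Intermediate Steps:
$r{\left(H \right)} = -2 + H$
$D{\left(u \right)} = -6 + \frac{3}{u}$ ($D{\left(u \right)} = \left(\frac{1}{2 u} - 1\right) 6 = \left(-1 + \frac{1}{2 u}\right) 6 = -6 + \frac{3}{u}$)
$D{\left(-7 \right)} + Q{\left(r{\left(-4 \right)},65 \right)} = \left(-6 + \frac{3}{-7}\right) - 13 = \left(-6 + 3 \left(- \frac{1}{7}\right)\right) - 13 = \left(-6 - \frac{3}{7}\right) - 13 = - \frac{45}{7} - 13 = - \frac{136}{7}$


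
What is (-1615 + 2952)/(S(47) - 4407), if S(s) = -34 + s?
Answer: -1337/4394 ≈ -0.30428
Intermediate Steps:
(-1615 + 2952)/(S(47) - 4407) = (-1615 + 2952)/((-34 + 47) - 4407) = 1337/(13 - 4407) = 1337/(-4394) = 1337*(-1/4394) = -1337/4394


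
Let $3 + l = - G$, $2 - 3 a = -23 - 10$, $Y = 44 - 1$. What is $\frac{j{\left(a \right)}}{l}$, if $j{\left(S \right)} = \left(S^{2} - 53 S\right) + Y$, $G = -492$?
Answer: $- \frac{3953}{4401} \approx -0.8982$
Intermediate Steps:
$Y = 43$
$a = \frac{35}{3}$ ($a = \frac{2}{3} - \frac{-23 - 10}{3} = \frac{2}{3} - -11 = \frac{2}{3} + 11 = \frac{35}{3} \approx 11.667$)
$l = 489$ ($l = -3 - -492 = -3 + 492 = 489$)
$j{\left(S \right)} = 43 + S^{2} - 53 S$ ($j{\left(S \right)} = \left(S^{2} - 53 S\right) + 43 = 43 + S^{2} - 53 S$)
$\frac{j{\left(a \right)}}{l} = \frac{43 + \left(\frac{35}{3}\right)^{2} - \frac{1855}{3}}{489} = \left(43 + \frac{1225}{9} - \frac{1855}{3}\right) \frac{1}{489} = \left(- \frac{3953}{9}\right) \frac{1}{489} = - \frac{3953}{4401}$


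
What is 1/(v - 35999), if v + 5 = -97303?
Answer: -1/133307 ≈ -7.5015e-6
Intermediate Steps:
v = -97308 (v = -5 - 97303 = -97308)
1/(v - 35999) = 1/(-97308 - 35999) = 1/(-133307) = -1/133307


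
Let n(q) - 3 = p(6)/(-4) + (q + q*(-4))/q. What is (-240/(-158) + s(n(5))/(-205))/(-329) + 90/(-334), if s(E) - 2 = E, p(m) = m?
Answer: -487737157/1779603770 ≈ -0.27407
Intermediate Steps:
n(q) = -3/2 (n(q) = 3 + (6/(-4) + (q + q*(-4))/q) = 3 + (6*(-¼) + (q - 4*q)/q) = 3 + (-3/2 + (-3*q)/q) = 3 + (-3/2 - 3) = 3 - 9/2 = -3/2)
s(E) = 2 + E
(-240/(-158) + s(n(5))/(-205))/(-329) + 90/(-334) = (-240/(-158) + (2 - 3/2)/(-205))/(-329) + 90/(-334) = (-240*(-1/158) + (½)*(-1/205))*(-1/329) + 90*(-1/334) = (120/79 - 1/410)*(-1/329) - 45/167 = (49121/32390)*(-1/329) - 45/167 = -49121/10656310 - 45/167 = -487737157/1779603770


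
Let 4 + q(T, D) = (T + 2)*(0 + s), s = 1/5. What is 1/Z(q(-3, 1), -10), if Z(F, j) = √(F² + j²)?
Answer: 5*√2941/2941 ≈ 0.092198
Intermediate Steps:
s = ⅕ ≈ 0.20000
q(T, D) = -18/5 + T/5 (q(T, D) = -4 + (T + 2)*(0 + ⅕) = -4 + (2 + T)*(⅕) = -4 + (⅖ + T/5) = -18/5 + T/5)
1/Z(q(-3, 1), -10) = 1/(√((-18/5 + (⅕)*(-3))² + (-10)²)) = 1/(√((-18/5 - ⅗)² + 100)) = 1/(√((-21/5)² + 100)) = 1/(√(441/25 + 100)) = 1/(√(2941/25)) = 1/(√2941/5) = 5*√2941/2941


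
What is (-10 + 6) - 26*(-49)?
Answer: 1270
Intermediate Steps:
(-10 + 6) - 26*(-49) = -4 + 1274 = 1270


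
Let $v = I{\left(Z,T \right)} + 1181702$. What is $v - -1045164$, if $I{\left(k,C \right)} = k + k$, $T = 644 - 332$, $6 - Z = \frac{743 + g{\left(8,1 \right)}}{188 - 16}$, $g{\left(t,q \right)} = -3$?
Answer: $\frac{95755384}{43} \approx 2.2269 \cdot 10^{6}$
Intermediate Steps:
$Z = \frac{73}{43}$ ($Z = 6 - \frac{743 - 3}{188 - 16} = 6 - \frac{740}{172} = 6 - 740 \cdot \frac{1}{172} = 6 - \frac{185}{43} = \frac{73}{43} \approx 1.6977$)
$T = 312$ ($T = 644 - 332 = 312$)
$I{\left(k,C \right)} = 2 k$
$v = \frac{50813332}{43}$ ($v = 2 \cdot \frac{73}{43} + 1181702 = \frac{146}{43} + 1181702 = \frac{50813332}{43} \approx 1.1817 \cdot 10^{6}$)
$v - -1045164 = \frac{50813332}{43} - -1045164 = \frac{50813332}{43} + 1045164 = \frac{95755384}{43}$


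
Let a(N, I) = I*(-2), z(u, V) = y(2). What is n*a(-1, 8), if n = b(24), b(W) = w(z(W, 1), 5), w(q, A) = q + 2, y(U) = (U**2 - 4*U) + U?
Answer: 0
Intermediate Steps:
y(U) = U**2 - 3*U
z(u, V) = -2 (z(u, V) = 2*(-3 + 2) = 2*(-1) = -2)
w(q, A) = 2 + q
a(N, I) = -2*I
b(W) = 0 (b(W) = 2 - 2 = 0)
n = 0
n*a(-1, 8) = 0*(-2*8) = 0*(-16) = 0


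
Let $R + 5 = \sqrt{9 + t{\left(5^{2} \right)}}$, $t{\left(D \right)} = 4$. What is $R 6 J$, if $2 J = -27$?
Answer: $405 - 81 \sqrt{13} \approx 112.95$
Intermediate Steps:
$J = - \frac{27}{2}$ ($J = \frac{1}{2} \left(-27\right) = - \frac{27}{2} \approx -13.5$)
$R = -5 + \sqrt{13}$ ($R = -5 + \sqrt{9 + 4} = -5 + \sqrt{13} \approx -1.3944$)
$R 6 J = \left(-5 + \sqrt{13}\right) 6 \left(- \frac{27}{2}\right) = \left(-30 + 6 \sqrt{13}\right) \left(- \frac{27}{2}\right) = 405 - 81 \sqrt{13}$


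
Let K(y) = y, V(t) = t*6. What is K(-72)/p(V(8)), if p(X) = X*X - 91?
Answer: -72/2213 ≈ -0.032535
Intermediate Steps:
V(t) = 6*t
p(X) = -91 + X² (p(X) = X² - 91 = -91 + X²)
K(-72)/p(V(8)) = -72/(-91 + (6*8)²) = -72/(-91 + 48²) = -72/(-91 + 2304) = -72/2213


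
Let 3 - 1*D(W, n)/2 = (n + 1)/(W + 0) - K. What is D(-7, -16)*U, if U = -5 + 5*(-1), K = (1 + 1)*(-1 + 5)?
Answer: -1240/7 ≈ -177.14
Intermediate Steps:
K = 8 (K = 2*4 = 8)
D(W, n) = 22 - 2*(1 + n)/W (D(W, n) = 6 - 2*((n + 1)/(W + 0) - 1*8) = 6 - 2*((1 + n)/W - 8) = 6 - 2*(-8 + (1 + n)/W) = 6 + (16 - 2*(1 + n)/W) = 22 - 2*(1 + n)/W)
U = -10 (U = -5 - 5 = -10)
D(-7, -16)*U = (2*(-1 - 1*(-16) + 11*(-7))/(-7))*(-10) = (2*(-⅐)*(-1 + 16 - 77))*(-10) = (2*(-⅐)*(-62))*(-10) = (124/7)*(-10) = -1240/7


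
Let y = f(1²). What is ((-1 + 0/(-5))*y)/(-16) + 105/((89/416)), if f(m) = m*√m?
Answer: 698969/1424 ≈ 490.85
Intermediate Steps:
f(m) = m^(3/2)
y = 1 (y = (1²)^(3/2) = 1^(3/2) = 1)
((-1 + 0/(-5))*y)/(-16) + 105/((89/416)) = ((-1 + 0/(-5))*1)/(-16) + 105/((89/416)) = ((-1 + 0*(-⅕))*1)*(-1/16) + 105/((89*(1/416))) = ((-1 + 0)*1)*(-1/16) + 105/(89/416) = -1*1*(-1/16) + 105*(416/89) = -1*(-1/16) + 43680/89 = 1/16 + 43680/89 = 698969/1424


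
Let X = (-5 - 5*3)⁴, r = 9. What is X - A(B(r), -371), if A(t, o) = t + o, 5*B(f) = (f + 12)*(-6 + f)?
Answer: 801792/5 ≈ 1.6036e+5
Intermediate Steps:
B(f) = (-6 + f)*(12 + f)/5 (B(f) = ((f + 12)*(-6 + f))/5 = ((12 + f)*(-6 + f))/5 = ((-6 + f)*(12 + f))/5 = (-6 + f)*(12 + f)/5)
A(t, o) = o + t
X = 160000 (X = (-5 - 15)⁴ = (-20)⁴ = 160000)
X - A(B(r), -371) = 160000 - (-371 + (-72/5 + (⅕)*9² + (6/5)*9)) = 160000 - (-371 + (-72/5 + (⅕)*81 + 54/5)) = 160000 - (-371 + (-72/5 + 81/5 + 54/5)) = 160000 - (-371 + 63/5) = 160000 - 1*(-1792/5) = 160000 + 1792/5 = 801792/5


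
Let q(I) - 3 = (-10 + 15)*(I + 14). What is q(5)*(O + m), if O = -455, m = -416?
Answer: -85358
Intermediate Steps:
q(I) = 73 + 5*I (q(I) = 3 + (-10 + 15)*(I + 14) = 3 + 5*(14 + I) = 3 + (70 + 5*I) = 73 + 5*I)
q(5)*(O + m) = (73 + 5*5)*(-455 - 416) = (73 + 25)*(-871) = 98*(-871) = -85358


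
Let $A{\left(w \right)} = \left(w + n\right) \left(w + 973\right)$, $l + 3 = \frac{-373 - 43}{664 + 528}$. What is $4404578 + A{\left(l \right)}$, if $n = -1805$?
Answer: $\frac{58857305946}{22201} \approx 2.6511 \cdot 10^{6}$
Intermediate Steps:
$l = - \frac{499}{149}$ ($l = -3 + \frac{-373 - 43}{664 + 528} = -3 - \frac{416}{1192} = -3 - \frac{52}{149} = - \frac{499}{149} \approx -3.349$)
$A{\left(w \right)} = \left(-1805 + w\right) \left(973 + w\right)$ ($A{\left(w \right)} = \left(w - 1805\right) \left(w + 973\right) = \left(-1805 + w\right) \left(973 + w\right)$)
$4404578 + A{\left(l \right)} = 4404578 - \left(\frac{261268317}{149} - \frac{249001}{22201}\right) = 4404578 + \left(-1756265 + \frac{249001}{22201} + \frac{415168}{149}\right) = 4404578 - \frac{38928730232}{22201} = \frac{58857305946}{22201}$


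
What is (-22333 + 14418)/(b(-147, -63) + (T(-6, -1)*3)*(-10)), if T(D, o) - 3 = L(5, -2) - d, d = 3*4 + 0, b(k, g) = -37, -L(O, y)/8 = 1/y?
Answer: -7915/113 ≈ -70.044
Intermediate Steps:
L(O, y) = -8/y
d = 12 (d = 12 + 0 = 12)
T(D, o) = -5 (T(D, o) = 3 + (-8/(-2) - 1*12) = 3 + (-8*(-½) - 12) = 3 + (4 - 12) = 3 - 8 = -5)
(-22333 + 14418)/(b(-147, -63) + (T(-6, -1)*3)*(-10)) = (-22333 + 14418)/(-37 - 5*3*(-10)) = -7915/(-37 - 15*(-10)) = -7915/(-37 + 150) = -7915/113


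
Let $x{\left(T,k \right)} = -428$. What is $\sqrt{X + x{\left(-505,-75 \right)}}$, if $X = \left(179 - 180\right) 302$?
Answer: $i \sqrt{730} \approx 27.019 i$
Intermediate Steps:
$X = -302$ ($X = \left(-1\right) 302 = -302$)
$\sqrt{X + x{\left(-505,-75 \right)}} = \sqrt{-302 - 428} = \sqrt{-730} = i \sqrt{730}$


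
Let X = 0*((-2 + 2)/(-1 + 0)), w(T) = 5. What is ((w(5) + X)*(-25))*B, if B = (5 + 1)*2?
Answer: -1500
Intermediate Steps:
X = 0 (X = 0*(0/(-1)) = 0*(0*(-1)) = 0*0 = 0)
B = 12 (B = 6*2 = 12)
((w(5) + X)*(-25))*B = ((5 + 0)*(-25))*12 = (5*(-25))*12 = -125*12 = -1500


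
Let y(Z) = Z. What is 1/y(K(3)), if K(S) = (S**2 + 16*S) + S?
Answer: 1/60 ≈ 0.016667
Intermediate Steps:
K(S) = S**2 + 17*S
1/y(K(3)) = 1/(3*(17 + 3)) = 1/(3*20) = 1/60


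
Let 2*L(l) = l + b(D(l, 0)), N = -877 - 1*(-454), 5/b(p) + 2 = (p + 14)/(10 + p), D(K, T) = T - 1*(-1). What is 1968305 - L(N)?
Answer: 13779643/7 ≈ 1.9685e+6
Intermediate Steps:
D(K, T) = 1 + T (D(K, T) = T + 1 = 1 + T)
b(p) = 5/(-2 + (14 + p)/(10 + p)) (b(p) = 5/(-2 + (p + 14)/(10 + p)) = 5/(-2 + (14 + p)/(10 + p)))
N = -423 (N = -877 + 454 = -423)
L(l) = -55/14 + l/2 (L(l) = (l + 5*(-10 - (1 + 0))/(6 + (1 + 0)))/2 = (l + 5*(-10 - 1*1)/(6 + 1))/2 = (l + 5*(-10 - 1)/7)/2 = (l + 5*(⅐)*(-11))/2 = (l - 55/7)/2 = (-55/7 + l)/2 = -55/14 + l/2)
1968305 - L(N) = 1968305 - (-55/14 + (½)*(-423)) = 1968305 - (-55/14 - 423/2) = 1968305 - 1*(-1508/7) = 1968305 + 1508/7 = 13779643/7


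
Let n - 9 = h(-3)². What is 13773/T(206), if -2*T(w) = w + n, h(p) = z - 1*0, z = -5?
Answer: -4591/40 ≈ -114.78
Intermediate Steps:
h(p) = -5 (h(p) = -5 - 1*0 = -5 + 0 = -5)
n = 34 (n = 9 + (-5)² = 9 + 25 = 34)
T(w) = -17 - w/2 (T(w) = -(w + 34)/2 = -(34 + w)/2 = -17 - w/2)
13773/T(206) = 13773/(-17 - ½*206) = 13773/(-17 - 103) = 13773/(-120) = 13773*(-1/120) = -4591/40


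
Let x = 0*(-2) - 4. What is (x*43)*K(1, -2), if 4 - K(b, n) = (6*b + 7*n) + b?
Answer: -1892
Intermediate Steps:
K(b, n) = 4 - 7*b - 7*n (K(b, n) = 4 - ((6*b + 7*n) + b) = 4 - (7*b + 7*n) = 4 + (-7*b - 7*n) = 4 - 7*b - 7*n)
x = -4 (x = 0 - 4 = -4)
(x*43)*K(1, -2) = (-4*43)*(4 - 7*1 - 7*(-2)) = -172*(4 - 7 + 14) = -172*11 = -1892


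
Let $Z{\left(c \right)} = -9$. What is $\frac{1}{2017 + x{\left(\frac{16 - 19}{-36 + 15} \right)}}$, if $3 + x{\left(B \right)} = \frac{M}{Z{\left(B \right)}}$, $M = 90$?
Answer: $\frac{1}{2004} \approx 0.000499$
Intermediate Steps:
$x{\left(B \right)} = -13$ ($x{\left(B \right)} = -3 + \frac{90}{-9} = -3 + 90 \left(- \frac{1}{9}\right) = -3 - 10 = -13$)
$\frac{1}{2017 + x{\left(\frac{16 - 19}{-36 + 15} \right)}} = \frac{1}{2017 - 13} = \frac{1}{2004}$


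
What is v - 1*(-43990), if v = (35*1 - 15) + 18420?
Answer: 62430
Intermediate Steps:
v = 18440 (v = (35 - 15) + 18420 = 20 + 18420 = 18440)
v - 1*(-43990) = 18440 - 1*(-43990) = 18440 + 43990 = 62430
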